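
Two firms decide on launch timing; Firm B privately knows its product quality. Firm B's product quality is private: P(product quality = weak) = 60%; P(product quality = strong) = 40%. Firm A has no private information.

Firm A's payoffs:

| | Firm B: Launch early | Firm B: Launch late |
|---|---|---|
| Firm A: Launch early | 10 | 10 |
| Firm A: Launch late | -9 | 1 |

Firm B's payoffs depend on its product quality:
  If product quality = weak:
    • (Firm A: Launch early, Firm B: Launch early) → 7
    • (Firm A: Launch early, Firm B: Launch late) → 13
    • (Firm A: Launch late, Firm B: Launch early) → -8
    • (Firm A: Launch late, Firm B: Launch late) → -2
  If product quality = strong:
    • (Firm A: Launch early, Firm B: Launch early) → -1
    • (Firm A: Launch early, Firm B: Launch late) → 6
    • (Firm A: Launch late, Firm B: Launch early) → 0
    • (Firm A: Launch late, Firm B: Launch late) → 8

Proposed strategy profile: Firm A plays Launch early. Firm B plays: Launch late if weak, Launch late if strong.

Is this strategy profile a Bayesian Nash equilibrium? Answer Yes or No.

Yes

Firm A plays Launch early: E[Launch early] = 0.6·(10) + 0.4·(10) = 10; E[Launch late] = 1. Best-responding. ✓
Firm B (product quality weak), facing Launch early: Launch early gives 7, Launch late gives 13. Proposed Launch late is best. ✓
Firm B (product quality strong), facing Launch early: Launch early gives -1, Launch late gives 6. Proposed Launch late is best. ✓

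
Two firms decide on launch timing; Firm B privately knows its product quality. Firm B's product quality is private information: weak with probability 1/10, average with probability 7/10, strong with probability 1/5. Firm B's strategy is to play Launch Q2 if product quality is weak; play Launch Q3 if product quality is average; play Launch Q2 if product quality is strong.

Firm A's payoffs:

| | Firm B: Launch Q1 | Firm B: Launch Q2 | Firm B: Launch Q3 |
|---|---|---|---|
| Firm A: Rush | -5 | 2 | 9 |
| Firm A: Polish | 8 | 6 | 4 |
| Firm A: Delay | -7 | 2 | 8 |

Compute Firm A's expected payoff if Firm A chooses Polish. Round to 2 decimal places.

E[Polish] = 1/10·6 + 7/10·4 + 1/5·6 = 3/5 + 14/5 + 6/5 = 23/5

4.60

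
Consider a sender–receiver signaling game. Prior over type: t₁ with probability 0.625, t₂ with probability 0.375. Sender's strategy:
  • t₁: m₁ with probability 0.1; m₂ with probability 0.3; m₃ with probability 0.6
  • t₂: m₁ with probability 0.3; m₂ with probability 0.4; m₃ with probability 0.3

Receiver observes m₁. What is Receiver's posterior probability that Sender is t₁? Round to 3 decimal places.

P(m₁) = 0.625·0.1 + 0.375·0.3 = 0.175
P(t₁ | m₁) = (0.625·0.1) / 0.175 = 0.0625 / 0.175 = 0.357143

0.357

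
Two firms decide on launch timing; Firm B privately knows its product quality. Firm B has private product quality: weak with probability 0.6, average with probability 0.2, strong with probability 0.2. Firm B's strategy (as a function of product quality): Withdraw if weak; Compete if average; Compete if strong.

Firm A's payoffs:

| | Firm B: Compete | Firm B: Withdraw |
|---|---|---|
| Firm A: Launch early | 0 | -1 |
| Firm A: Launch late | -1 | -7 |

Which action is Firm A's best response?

Launch early

E[Launch early] = 0.6·(-1) + 0.2·(0) + 0.2·(0) = -0.6
E[Launch late] = 0.6·(-7) + 0.2·(-1) + 0.2·(-1) = -4.6
Best response: Launch early (-0.6 is the largest).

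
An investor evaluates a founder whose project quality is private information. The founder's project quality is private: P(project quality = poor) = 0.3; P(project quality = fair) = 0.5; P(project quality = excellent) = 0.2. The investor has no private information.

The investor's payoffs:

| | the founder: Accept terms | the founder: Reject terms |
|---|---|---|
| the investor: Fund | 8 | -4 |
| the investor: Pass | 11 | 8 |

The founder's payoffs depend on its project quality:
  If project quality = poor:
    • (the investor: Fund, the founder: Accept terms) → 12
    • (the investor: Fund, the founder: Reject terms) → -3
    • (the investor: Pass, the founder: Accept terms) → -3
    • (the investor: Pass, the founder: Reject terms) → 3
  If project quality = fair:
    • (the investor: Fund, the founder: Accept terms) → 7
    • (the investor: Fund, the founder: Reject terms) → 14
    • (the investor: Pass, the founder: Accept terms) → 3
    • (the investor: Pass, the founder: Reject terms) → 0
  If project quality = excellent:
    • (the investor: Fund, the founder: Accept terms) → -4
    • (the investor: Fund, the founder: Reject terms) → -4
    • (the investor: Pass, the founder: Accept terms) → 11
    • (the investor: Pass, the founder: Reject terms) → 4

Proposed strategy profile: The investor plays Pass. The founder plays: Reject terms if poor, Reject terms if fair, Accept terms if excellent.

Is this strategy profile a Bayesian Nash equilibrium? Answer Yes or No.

A profile is a BNE iff every type of every player is best-responding given beliefs about the other side.
The investor plays Pass: E[Pass] = 0.3·(8) + 0.5·(8) + 0.2·(11) = 8.6; E[Fund] = -1.6. Best-responding. ✓
The founder (project quality poor), facing Pass: Accept terms gives -3, Reject terms gives 3. Proposed Reject terms is best. ✓
The founder (project quality fair), facing Pass: Accept terms gives 3, Reject terms gives 0. Proposed Reject terms is not best — profitable deviation exists. ✗
The founder (project quality excellent), facing Pass: Accept terms gives 11, Reject terms gives 4. Proposed Accept terms is best. ✓

No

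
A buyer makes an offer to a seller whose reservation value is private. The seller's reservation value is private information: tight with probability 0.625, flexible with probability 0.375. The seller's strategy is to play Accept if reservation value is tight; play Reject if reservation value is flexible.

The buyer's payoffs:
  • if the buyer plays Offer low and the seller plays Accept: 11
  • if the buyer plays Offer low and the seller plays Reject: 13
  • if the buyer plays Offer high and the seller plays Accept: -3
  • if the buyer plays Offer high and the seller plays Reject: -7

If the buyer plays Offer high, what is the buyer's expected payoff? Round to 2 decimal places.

-4.50

Take the expectation over the seller's reservation value, weighting each type's action by its prior probability.
E[Offer high] = 0.625·(-3) + 0.375·(-7) = (-1.875) + (-2.625) = -4.5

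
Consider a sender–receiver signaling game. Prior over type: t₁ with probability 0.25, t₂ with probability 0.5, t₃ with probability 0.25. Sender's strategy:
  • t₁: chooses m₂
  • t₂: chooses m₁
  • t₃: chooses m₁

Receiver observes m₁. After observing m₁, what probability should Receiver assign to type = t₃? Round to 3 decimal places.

0.333

P(m₁) = 0.25·0 + 0.5·1 + 0.25·1 = 0.75
P(t₃ | m₁) = (0.25·1) / 0.75 = 0.25 / 0.75 = 0.333333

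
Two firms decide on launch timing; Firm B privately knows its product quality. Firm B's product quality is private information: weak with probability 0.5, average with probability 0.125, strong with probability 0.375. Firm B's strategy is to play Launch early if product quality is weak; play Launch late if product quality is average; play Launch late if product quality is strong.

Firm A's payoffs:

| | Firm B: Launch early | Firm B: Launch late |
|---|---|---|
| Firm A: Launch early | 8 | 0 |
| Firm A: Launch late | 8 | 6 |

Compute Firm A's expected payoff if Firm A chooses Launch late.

7

Take the expectation over Firm B's product quality, weighting each type's action by its prior probability.
E[Launch late] = 0.5·8 + 0.125·6 + 0.375·6 = 4 + 0.75 + 2.25 = 7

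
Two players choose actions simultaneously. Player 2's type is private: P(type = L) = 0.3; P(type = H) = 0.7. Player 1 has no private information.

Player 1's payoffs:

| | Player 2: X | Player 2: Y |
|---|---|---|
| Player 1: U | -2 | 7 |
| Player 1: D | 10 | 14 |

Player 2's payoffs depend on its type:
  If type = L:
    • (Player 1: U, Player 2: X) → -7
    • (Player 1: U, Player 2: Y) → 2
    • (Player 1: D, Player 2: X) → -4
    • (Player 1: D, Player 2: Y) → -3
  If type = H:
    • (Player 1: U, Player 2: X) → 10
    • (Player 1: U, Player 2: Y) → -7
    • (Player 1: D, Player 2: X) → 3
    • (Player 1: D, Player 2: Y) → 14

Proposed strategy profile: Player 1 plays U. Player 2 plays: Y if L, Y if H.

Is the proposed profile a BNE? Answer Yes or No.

No

Player 1 plays U: E[U] = 0.3·(7) + 0.7·(7) = 7; E[D] = 14. Not best-responding. ✗
Player 2 (type L), facing U: X gives -7, Y gives 2. Proposed Y is best. ✓
Player 2 (type H), facing U: X gives 10, Y gives -7. Proposed Y is not best — profitable deviation exists. ✗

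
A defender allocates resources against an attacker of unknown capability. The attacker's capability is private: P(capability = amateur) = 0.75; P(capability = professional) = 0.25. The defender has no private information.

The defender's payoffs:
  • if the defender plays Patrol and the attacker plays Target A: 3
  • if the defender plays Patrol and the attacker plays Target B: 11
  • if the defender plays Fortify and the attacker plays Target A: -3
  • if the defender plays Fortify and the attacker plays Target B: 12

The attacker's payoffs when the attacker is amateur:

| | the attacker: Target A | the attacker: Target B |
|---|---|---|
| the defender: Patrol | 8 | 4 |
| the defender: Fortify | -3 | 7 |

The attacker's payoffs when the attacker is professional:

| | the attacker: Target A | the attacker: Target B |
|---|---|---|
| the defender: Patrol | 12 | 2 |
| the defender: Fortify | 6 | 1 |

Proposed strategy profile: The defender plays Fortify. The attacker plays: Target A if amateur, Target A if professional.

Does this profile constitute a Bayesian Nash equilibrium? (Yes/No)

No

The defender plays Fortify: E[Fortify] = 0.75·(-3) + 0.25·(-3) = -3; E[Patrol] = 3. Not best-responding. ✗
The attacker (capability amateur), facing Fortify: Target A gives -3, Target B gives 7. Proposed Target A is not best — profitable deviation exists. ✗
The attacker (capability professional), facing Fortify: Target A gives 6, Target B gives 1. Proposed Target A is best. ✓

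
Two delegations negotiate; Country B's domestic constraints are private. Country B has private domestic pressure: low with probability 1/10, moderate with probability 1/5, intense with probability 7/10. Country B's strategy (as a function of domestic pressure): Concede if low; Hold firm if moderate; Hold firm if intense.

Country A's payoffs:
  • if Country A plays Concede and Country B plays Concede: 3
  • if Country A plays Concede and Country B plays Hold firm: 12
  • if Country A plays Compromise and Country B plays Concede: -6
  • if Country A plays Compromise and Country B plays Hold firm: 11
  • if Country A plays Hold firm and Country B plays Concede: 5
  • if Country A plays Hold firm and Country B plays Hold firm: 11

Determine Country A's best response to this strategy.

Concede

E[Concede] = 1/10·(3) + 1/5·(12) + 7/10·(12) = 111/10
E[Compromise] = 1/10·(-6) + 1/5·(11) + 7/10·(11) = 93/10
E[Hold firm] = 1/10·(5) + 1/5·(11) + 7/10·(11) = 52/5
Best response: Concede (111/10 is the largest).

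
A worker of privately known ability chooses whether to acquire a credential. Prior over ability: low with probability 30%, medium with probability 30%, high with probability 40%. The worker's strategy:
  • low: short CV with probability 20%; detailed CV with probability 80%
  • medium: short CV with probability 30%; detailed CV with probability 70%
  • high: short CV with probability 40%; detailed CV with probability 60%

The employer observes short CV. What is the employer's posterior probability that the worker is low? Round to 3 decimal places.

P(short CV) = 0.3·0.2 + 0.3·0.3 + 0.4·0.4 = 0.31
P(low | short CV) = (0.3·0.2) / 0.31 = 0.06 / 0.31 = 0.193548

0.194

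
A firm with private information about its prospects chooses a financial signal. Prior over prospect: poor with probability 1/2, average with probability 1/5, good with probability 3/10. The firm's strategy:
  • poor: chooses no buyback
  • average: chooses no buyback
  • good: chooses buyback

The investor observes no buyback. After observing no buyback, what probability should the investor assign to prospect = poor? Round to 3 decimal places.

0.714

P(no buyback) = (1/2)·1 + (1/5)·1 + (3/10)·0 = 7/10
P(poor | no buyback) = ((1/2)·1) / (7/10) = (1/2) / (7/10) = 5/7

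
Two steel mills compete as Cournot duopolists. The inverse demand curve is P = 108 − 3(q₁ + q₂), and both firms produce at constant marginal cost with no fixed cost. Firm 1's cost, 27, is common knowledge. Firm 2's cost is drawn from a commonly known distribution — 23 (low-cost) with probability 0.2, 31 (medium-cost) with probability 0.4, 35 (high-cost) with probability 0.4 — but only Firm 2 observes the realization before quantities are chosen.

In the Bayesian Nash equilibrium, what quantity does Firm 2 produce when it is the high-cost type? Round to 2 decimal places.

7.44

Type-c best response for Firm 2: q₂(c) = (108 − c)/6 − q₁/2.
Firm 1 maximizes expected profit; its first-order condition is 108 − 6q₁ − 3E[q₂] − 27 = 0.
Substituting E[q₂] and solving: E[c₂] = 31, so q₁ = (108 − 2·27 + 31)/9 = 9.44444.
q₂(high-cost) = (108 − 35 − 3·9.44444)/6 = 7.44444.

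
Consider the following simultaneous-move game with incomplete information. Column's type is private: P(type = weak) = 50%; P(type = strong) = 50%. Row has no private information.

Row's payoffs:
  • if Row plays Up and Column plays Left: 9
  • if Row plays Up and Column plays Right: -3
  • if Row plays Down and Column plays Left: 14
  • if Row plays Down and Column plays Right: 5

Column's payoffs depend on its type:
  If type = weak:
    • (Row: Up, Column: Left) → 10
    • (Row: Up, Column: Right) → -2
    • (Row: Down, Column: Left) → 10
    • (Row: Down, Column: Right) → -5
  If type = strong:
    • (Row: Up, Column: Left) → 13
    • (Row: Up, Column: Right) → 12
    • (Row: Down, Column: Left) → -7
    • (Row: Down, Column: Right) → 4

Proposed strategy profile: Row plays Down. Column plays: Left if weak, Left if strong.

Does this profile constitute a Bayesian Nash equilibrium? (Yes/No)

No

Row plays Down: E[Down] = 0.5·(14) + 0.5·(14) = 14; E[Up] = 9. Best-responding. ✓
Column (type weak), facing Down: Left gives 10, Right gives -5. Proposed Left is best. ✓
Column (type strong), facing Down: Left gives -7, Right gives 4. Proposed Left is not best — profitable deviation exists. ✗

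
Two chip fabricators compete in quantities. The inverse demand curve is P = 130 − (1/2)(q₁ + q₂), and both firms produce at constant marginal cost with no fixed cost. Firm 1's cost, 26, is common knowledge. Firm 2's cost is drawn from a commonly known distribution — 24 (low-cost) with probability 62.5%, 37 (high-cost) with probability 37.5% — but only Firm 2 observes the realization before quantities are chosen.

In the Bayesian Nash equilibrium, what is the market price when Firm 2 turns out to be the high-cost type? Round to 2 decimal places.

Type-c best response for Firm 2: q₂(c) = (130 − c) − q₁/2.
Firm 1 maximizes expected profit; its first-order condition is 130 − q₁ − (1/2)E[q₂] − 26 = 0.
Substituting E[q₂] and solving: E[c₂] = 28.875, so q₁ = (130 − 2·26 + 28.875)/(3/2) = 71.25.
q₂(high-cost) = 57.375, so P = 130 − (1/2)·(71.25 + 57.375) = 65.6875.

65.69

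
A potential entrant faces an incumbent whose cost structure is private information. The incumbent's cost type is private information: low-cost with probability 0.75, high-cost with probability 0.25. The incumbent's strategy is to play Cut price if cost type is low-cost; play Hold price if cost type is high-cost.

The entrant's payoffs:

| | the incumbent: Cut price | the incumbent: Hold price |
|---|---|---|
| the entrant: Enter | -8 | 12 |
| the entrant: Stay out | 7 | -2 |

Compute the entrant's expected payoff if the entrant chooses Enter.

-3

Take the expectation over the incumbent's cost type, weighting each type's action by its prior probability.
E[Enter] = 0.75·(-8) + 0.25·12 = (-6) + 3 = -3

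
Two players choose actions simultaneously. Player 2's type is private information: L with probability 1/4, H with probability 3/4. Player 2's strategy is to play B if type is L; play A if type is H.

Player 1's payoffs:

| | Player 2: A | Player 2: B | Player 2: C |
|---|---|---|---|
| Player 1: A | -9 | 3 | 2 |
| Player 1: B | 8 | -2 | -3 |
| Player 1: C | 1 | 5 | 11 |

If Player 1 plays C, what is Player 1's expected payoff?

2

Take the expectation over Player 2's type, weighting each type's action by its prior probability.
E[C] = 1/4·5 + 3/4·1 = 5/4 + 3/4 = 2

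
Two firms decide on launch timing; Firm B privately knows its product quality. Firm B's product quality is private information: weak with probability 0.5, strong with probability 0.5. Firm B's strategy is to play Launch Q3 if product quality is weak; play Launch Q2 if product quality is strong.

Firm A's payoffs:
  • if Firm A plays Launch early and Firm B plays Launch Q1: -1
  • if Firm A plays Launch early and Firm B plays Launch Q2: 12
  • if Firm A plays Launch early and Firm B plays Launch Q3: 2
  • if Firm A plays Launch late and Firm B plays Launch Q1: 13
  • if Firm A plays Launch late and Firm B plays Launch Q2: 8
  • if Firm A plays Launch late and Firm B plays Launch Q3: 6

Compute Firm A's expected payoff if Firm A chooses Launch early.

E[Launch early] = 0.5·2 + 0.5·12 = 1 + 6 = 7

7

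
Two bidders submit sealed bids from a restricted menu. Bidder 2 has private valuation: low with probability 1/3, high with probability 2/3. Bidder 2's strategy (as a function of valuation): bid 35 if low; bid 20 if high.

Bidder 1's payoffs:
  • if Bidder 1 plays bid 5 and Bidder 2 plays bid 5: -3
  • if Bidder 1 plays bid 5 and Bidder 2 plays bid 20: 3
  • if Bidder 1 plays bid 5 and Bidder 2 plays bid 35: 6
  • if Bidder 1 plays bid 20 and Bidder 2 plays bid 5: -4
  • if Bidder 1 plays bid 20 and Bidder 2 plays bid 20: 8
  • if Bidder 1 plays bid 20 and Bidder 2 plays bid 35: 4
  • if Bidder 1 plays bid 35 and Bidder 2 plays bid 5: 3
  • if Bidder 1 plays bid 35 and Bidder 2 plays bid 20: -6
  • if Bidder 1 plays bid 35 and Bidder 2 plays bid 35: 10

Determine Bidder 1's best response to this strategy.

bid 20

E[bid 5] = 1/3·(6) + 2/3·(3) = 4
E[bid 20] = 1/3·(4) + 2/3·(8) = 20/3
E[bid 35] = 1/3·(10) + 2/3·(-6) = -2/3
Best response: bid 20 (20/3 is the largest).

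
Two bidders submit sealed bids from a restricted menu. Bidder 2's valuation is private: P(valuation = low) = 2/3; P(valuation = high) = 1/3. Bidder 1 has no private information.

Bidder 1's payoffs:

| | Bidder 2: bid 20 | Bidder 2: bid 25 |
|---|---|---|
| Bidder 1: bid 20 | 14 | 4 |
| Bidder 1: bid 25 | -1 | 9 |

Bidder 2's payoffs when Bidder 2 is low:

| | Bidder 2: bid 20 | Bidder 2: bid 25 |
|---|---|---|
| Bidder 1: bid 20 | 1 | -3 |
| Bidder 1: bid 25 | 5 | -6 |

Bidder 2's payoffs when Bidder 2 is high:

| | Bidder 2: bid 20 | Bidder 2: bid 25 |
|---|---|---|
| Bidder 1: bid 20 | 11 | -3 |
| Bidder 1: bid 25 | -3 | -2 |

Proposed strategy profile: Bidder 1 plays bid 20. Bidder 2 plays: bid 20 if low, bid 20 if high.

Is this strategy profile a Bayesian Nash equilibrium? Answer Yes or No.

A profile is a BNE iff every type of every player is best-responding given beliefs about the other side.
Bidder 1 plays bid 20: E[bid 20] = 2/3·(14) + 1/3·(14) = 14; E[bid 25] = -1. Best-responding. ✓
Bidder 2 (valuation low), facing bid 20: bid 20 gives 1, bid 25 gives -3. Proposed bid 20 is best. ✓
Bidder 2 (valuation high), facing bid 20: bid 20 gives 11, bid 25 gives -3. Proposed bid 20 is best. ✓

Yes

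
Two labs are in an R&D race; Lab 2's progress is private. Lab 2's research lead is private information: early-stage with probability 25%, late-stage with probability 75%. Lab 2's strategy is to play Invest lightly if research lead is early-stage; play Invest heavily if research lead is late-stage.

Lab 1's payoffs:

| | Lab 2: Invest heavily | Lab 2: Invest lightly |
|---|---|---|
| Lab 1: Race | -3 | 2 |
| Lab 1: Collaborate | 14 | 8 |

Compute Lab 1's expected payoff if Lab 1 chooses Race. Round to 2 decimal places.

-1.75

Take the expectation over Lab 2's research lead, weighting each type's action by its prior probability.
E[Race] = 0.25·2 + 0.75·(-3) = 0.5 + (-2.25) = -1.75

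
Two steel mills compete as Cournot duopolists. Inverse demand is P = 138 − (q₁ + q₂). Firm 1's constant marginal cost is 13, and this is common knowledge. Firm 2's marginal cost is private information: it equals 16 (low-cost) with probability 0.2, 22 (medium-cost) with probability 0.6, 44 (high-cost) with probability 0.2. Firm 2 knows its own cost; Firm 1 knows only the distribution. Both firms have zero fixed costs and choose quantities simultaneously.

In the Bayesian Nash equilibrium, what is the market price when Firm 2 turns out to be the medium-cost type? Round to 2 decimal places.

57.13

Type-c best response for Firm 2: q₂(c) = (138 − c)/2 − q₁/2.
Firm 1 maximizes expected profit; its first-order condition is 138 − 2q₁ − E[q₂] − 13 = 0.
Substituting E[q₂] and solving: E[c₂] = 25.2, so q₁ = (138 − 2·13 + 25.2)/3 = 45.7333.
q₂(medium-cost) = 35.1333, so P = 138 − (45.7333 + 35.1333) = 57.1333.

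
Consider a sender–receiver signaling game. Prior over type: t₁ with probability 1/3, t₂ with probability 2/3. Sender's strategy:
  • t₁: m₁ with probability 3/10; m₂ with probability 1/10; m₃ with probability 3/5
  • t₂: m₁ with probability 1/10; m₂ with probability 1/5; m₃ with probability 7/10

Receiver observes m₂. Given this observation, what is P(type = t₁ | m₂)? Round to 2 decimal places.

P(m₂) = (1/3)·(1/10) + (2/3)·(1/5) = 1/6
P(t₁ | m₂) = ((1/3)·(1/10)) / (1/6) = (1/30) / (1/6) = 1/5

0.20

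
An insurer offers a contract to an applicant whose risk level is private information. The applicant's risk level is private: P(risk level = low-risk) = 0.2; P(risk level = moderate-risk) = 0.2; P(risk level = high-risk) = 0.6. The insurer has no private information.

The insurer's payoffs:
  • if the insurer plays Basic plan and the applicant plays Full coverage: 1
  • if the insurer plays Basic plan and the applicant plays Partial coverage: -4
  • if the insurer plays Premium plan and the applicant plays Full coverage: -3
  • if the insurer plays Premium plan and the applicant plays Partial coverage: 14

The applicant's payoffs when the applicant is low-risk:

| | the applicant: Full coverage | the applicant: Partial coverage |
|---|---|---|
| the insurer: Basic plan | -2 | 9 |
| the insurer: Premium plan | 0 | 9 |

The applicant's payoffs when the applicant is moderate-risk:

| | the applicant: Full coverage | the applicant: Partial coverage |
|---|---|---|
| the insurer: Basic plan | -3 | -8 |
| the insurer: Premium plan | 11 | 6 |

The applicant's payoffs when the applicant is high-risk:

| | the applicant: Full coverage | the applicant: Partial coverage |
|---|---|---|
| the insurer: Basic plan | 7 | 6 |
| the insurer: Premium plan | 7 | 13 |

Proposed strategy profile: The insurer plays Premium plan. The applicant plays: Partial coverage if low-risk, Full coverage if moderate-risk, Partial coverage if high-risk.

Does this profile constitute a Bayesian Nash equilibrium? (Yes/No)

Yes

The insurer plays Premium plan: E[Premium plan] = 0.2·(14) + 0.2·(-3) + 0.6·(14) = 10.6; E[Basic plan] = -3. Best-responding. ✓
The applicant (risk level low-risk), facing Premium plan: Full coverage gives 0, Partial coverage gives 9. Proposed Partial coverage is best. ✓
The applicant (risk level moderate-risk), facing Premium plan: Full coverage gives 11, Partial coverage gives 6. Proposed Full coverage is best. ✓
The applicant (risk level high-risk), facing Premium plan: Full coverage gives 7, Partial coverage gives 13. Proposed Partial coverage is best. ✓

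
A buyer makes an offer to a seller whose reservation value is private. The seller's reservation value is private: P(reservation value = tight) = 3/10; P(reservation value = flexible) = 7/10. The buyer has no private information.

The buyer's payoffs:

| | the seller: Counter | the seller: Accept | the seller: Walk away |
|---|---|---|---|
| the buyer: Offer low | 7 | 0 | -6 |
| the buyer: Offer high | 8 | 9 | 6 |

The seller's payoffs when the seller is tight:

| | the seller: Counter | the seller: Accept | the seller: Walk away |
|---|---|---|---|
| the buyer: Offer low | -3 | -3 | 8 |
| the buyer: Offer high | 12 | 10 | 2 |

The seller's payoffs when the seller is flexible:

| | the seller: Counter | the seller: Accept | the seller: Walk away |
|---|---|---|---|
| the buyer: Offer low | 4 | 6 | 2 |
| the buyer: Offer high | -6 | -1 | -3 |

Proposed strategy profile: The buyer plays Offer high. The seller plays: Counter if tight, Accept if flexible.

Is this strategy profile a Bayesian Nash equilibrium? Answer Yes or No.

Yes

A profile is a BNE iff every type of every player is best-responding given beliefs about the other side.
The buyer plays Offer high: E[Offer high] = 3/10·(8) + 7/10·(9) = 87/10; E[Offer low] = 21/10. Best-responding. ✓
The seller (reservation value tight), facing Offer high: Counter gives 12, Accept gives 10, Walk away gives 2. Proposed Counter is best. ✓
The seller (reservation value flexible), facing Offer high: Counter gives -6, Accept gives -1, Walk away gives -3. Proposed Accept is best. ✓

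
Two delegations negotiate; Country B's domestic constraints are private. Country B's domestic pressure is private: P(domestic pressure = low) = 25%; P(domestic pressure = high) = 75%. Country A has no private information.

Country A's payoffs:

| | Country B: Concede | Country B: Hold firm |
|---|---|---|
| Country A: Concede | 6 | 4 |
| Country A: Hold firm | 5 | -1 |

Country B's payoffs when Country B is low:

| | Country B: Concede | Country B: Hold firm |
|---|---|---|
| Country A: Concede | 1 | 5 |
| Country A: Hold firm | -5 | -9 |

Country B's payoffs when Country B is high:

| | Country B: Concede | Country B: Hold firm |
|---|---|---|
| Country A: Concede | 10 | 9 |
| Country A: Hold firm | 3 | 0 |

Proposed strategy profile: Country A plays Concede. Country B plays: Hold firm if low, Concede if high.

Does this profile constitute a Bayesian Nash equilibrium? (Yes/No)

Yes

A profile is a BNE iff every type of every player is best-responding given beliefs about the other side.
Country A plays Concede: E[Concede] = 0.25·(4) + 0.75·(6) = 5.5; E[Hold firm] = 3.5. Best-responding. ✓
Country B (domestic pressure low), facing Concede: Concede gives 1, Hold firm gives 5. Proposed Hold firm is best. ✓
Country B (domestic pressure high), facing Concede: Concede gives 10, Hold firm gives 9. Proposed Concede is best. ✓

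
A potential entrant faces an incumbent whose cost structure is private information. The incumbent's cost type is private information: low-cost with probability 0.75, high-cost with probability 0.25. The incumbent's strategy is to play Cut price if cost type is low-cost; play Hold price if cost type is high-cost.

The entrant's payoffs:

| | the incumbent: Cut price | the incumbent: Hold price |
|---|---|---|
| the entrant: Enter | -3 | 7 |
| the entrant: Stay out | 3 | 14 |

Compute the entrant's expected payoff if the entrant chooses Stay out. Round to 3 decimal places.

E[Stay out] = 0.75·3 + 0.25·14 = 2.25 + 3.5 = 5.75

5.750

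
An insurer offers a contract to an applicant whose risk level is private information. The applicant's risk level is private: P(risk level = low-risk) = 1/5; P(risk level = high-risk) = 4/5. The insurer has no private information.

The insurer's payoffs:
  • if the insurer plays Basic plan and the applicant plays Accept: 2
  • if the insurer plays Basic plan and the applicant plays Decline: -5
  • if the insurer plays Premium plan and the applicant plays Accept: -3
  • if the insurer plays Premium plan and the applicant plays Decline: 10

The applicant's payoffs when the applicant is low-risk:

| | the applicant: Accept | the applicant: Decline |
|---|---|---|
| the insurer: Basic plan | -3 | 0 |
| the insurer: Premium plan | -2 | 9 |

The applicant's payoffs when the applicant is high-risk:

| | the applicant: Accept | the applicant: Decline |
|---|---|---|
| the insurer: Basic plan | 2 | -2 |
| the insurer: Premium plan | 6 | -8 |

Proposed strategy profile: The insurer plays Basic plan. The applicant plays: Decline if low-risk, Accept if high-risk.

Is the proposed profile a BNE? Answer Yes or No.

Yes

The insurer plays Basic plan: E[Basic plan] = 1/5·(-5) + 4/5·(2) = 3/5; E[Premium plan] = -2/5. Best-responding. ✓
The applicant (risk level low-risk), facing Basic plan: Accept gives -3, Decline gives 0. Proposed Decline is best. ✓
The applicant (risk level high-risk), facing Basic plan: Accept gives 2, Decline gives -2. Proposed Accept is best. ✓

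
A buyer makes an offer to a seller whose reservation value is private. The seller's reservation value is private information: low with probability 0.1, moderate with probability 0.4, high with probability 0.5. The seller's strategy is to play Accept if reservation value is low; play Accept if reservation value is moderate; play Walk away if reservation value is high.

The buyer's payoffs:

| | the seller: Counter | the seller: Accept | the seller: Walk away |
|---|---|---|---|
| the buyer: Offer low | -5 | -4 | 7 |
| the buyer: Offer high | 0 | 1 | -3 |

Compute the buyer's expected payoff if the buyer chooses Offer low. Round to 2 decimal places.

E[Offer low] = 0.1·(-4) + 0.4·(-4) + 0.5·7 = (-0.4) + (-1.6) + 3.5 = 1.5

1.50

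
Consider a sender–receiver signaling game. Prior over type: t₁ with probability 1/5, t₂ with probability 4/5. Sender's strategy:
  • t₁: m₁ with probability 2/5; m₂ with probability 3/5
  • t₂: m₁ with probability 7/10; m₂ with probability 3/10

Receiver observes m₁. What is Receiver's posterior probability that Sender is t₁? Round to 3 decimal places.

P(m₁) = (1/5)·(2/5) + (4/5)·(7/10) = 16/25
P(t₁ | m₁) = ((1/5)·(2/5)) / (16/25) = (2/25) / (16/25) = 1/8

0.125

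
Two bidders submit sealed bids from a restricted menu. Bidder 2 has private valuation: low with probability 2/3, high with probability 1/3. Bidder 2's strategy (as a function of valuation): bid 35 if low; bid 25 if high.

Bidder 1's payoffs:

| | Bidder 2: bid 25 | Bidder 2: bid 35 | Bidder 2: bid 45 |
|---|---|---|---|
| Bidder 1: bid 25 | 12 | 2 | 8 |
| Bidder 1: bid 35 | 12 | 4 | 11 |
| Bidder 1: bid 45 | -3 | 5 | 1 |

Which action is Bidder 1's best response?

Compute Bidder 1's expected payoff for each action, taking the expectation over Bidder 2's type.
E[bid 25] = 2/3·(2) + 1/3·(12) = 16/3
E[bid 35] = 2/3·(4) + 1/3·(12) = 20/3
E[bid 45] = 2/3·(5) + 1/3·(-3) = 7/3
Best response: bid 35 (20/3 is the largest).

bid 35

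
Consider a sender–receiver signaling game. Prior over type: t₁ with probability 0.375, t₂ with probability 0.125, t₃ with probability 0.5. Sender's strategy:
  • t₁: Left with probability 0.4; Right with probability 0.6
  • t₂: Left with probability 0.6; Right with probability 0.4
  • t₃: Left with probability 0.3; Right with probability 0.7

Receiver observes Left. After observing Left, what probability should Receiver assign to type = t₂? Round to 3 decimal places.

0.200

P(Left) = 0.375·0.4 + 0.125·0.6 + 0.5·0.3 = 0.375
P(t₂ | Left) = (0.125·0.6) / 0.375 = 0.075 / 0.375 = 0.2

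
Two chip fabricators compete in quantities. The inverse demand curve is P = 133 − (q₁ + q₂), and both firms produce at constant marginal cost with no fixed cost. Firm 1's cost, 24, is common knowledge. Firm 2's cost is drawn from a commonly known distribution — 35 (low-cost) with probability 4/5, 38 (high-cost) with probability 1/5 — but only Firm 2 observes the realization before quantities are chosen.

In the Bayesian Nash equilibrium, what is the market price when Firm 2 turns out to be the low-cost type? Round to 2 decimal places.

Firm 2 with cost c maximizes (133 − (q₁+q₂) − c)·q₂, giving q₂(c) = (133 − c − q₁)/2.
E[c₂] = 4/5·35 + 1/5·38 = 35.6
Firm 1's FOC against E[q₂] yields q₁ = (133 − 2·24 + E[c₂])/3 = (133 − 48 + 35.6)/3 = 40.2.
q₂(low-cost) = 28.9, so P = 133 − (40.2 + 28.9) = 63.9.

63.90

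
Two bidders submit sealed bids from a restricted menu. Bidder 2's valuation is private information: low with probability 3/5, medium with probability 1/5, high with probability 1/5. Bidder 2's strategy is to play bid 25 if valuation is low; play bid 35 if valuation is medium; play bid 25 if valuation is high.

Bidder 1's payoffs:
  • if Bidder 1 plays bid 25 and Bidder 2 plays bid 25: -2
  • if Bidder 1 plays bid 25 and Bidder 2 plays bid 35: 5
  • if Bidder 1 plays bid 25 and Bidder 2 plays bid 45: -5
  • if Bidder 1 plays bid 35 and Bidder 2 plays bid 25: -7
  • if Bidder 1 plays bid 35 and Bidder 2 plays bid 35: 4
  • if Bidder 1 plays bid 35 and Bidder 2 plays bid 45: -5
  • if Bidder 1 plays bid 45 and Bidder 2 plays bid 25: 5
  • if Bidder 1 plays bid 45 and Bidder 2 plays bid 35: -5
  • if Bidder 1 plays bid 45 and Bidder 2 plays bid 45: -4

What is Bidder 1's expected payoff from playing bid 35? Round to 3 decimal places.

E[bid 35] = 3/5·(-7) + 1/5·4 + 1/5·(-7) = (-21/5) + 4/5 + (-7/5) = -24/5

-4.800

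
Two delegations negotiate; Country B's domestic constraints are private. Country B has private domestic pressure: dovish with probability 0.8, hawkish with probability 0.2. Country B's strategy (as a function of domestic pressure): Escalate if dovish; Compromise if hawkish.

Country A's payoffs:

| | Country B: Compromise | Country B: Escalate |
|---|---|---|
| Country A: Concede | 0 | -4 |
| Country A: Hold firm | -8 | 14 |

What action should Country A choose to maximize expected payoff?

Hold firm

E[Concede] = 0.8·(-4) + 0.2·(0) = -3.2
E[Hold firm] = 0.8·(14) + 0.2·(-8) = 9.6
Best response: Hold firm (9.6 is the largest).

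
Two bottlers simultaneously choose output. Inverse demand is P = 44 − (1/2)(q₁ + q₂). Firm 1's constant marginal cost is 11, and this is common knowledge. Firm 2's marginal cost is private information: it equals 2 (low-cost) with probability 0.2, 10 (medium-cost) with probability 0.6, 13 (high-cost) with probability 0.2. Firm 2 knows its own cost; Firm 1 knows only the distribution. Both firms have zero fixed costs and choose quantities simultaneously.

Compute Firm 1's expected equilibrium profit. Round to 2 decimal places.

Each type of Firm 2 best-responds to q₁; Firm 1 best-responds to the expected q₂ over Firm 2's types.
Firm 2 with cost c maximizes (44 − (1/2)(q₁+q₂) − c)·q₂, giving q₂(c) = (44 − c − (1/2)q₁).
E[c₂] = 0.2·2 + 0.6·10 + 0.2·13 = 9
Firm 1's FOC against E[q₂] yields q₁ = (44 − 2·11 + E[c₂])/(3/2) = (44 − 22 + 9)/(3/2) = 20.6667.
E[P] = 44 − (1/2)·(q₁ + E[q₂]) = 21.3333; Firm 1's expected profit = (E[P] − 11)·q₁ = (21.3333 − 11)·20.6667 = 213.556.

213.56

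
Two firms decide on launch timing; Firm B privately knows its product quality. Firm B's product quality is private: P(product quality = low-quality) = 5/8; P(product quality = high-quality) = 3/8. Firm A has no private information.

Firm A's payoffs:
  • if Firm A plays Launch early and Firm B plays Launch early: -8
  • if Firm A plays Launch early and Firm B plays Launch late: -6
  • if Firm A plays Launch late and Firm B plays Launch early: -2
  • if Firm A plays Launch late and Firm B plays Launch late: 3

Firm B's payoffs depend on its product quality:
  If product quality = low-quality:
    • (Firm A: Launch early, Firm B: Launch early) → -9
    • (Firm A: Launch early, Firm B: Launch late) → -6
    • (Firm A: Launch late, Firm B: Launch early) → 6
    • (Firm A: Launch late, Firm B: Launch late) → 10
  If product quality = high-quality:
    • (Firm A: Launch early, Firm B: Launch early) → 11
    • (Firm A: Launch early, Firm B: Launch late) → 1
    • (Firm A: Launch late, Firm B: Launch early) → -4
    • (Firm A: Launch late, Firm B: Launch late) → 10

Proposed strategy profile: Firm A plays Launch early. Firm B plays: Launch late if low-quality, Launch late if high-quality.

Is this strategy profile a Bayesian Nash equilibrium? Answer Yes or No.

Firm A plays Launch early: E[Launch early] = 5/8·(-6) + 3/8·(-6) = -6; E[Launch late] = 3. Not best-responding. ✗
Firm B (product quality low-quality), facing Launch early: Launch early gives -9, Launch late gives -6. Proposed Launch late is best. ✓
Firm B (product quality high-quality), facing Launch early: Launch early gives 11, Launch late gives 1. Proposed Launch late is not best — profitable deviation exists. ✗

No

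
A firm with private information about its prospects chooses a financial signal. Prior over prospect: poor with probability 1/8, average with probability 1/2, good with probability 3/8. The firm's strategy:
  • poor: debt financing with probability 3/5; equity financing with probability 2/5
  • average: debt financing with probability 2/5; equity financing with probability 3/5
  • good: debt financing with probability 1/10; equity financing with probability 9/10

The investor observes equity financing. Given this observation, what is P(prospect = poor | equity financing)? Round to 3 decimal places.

0.073

Apply Bayes' rule using the sender's strategy as the likelihood.
P(equity financing) = (1/8)·(2/5) + (1/2)·(3/5) + (3/8)·(9/10) = 11/16
P(poor | equity financing) = ((1/8)·(2/5)) / (11/16) = (1/20) / (11/16) = 4/55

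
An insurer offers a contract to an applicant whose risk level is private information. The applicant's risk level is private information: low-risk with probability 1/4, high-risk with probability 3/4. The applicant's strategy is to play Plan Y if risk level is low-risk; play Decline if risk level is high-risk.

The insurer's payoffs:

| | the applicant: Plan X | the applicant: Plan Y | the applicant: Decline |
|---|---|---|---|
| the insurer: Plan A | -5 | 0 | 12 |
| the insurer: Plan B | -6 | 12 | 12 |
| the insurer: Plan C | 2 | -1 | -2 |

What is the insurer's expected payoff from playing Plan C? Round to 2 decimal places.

E[Plan C] = 1/4·(-1) + 3/4·(-2) = (-1/4) + (-3/2) = -7/4

-1.75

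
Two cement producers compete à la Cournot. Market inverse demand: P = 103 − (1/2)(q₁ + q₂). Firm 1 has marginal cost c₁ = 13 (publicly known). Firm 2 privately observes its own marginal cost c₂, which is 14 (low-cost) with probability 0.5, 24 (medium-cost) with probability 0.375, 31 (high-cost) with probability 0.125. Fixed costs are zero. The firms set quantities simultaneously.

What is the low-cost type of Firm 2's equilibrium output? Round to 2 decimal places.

Type-c best response for Firm 2: q₂(c) = (103 − c) − q₁/2.
Firm 1 maximizes expected profit; its first-order condition is 103 − q₁ − (1/2)E[q₂] − 13 = 0.
Substituting E[q₂] and solving: E[c₂] = 19.875, so q₁ = (103 − 2·13 + 19.875)/(3/2) = 64.5833.
q₂(low-cost) = (103 − 14 − (1/2)·64.5833) = 56.7083.

56.71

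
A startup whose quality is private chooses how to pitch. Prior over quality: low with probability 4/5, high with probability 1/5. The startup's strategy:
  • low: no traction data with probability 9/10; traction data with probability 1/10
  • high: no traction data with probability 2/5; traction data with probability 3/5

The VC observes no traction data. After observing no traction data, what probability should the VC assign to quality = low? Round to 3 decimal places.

P(no traction data) = (4/5)·(9/10) + (1/5)·(2/5) = 4/5
P(low | no traction data) = ((4/5)·(9/10)) / (4/5) = (18/25) / (4/5) = 9/10

0.900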